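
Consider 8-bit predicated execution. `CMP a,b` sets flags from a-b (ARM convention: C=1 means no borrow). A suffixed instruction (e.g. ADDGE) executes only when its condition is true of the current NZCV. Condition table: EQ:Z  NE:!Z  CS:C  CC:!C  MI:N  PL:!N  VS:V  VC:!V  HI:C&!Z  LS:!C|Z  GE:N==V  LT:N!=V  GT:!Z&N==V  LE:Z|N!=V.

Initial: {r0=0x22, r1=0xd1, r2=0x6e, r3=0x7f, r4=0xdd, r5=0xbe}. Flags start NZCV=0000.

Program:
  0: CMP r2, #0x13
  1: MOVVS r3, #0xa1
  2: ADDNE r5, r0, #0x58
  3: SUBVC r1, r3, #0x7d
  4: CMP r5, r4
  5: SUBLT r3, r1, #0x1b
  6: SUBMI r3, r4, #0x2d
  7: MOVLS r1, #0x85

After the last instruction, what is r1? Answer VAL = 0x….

VAL = 0x85

[0] flags=0010 → (cmp)
[1] flags=0010 VS?F → skip
[2] flags=0010 NE?T → r5=0x7a
[3] flags=0010 VC?T → r1=0x02
[4] flags=1001 → (cmp)
[5] flags=1001 LT?F → skip
[6] flags=1001 MI?T → r3=0xb0
[7] flags=1001 LS?T → r1=0x85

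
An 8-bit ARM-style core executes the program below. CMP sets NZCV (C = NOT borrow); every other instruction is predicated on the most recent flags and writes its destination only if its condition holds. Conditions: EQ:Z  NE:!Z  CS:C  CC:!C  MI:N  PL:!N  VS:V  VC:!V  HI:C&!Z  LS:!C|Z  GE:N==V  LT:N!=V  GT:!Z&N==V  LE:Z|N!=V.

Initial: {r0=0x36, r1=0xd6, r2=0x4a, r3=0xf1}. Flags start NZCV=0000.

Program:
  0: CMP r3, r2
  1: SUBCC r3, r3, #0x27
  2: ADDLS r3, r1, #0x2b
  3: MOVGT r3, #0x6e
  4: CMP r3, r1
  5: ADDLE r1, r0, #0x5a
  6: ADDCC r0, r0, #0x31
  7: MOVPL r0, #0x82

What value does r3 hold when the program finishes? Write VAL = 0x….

VAL = 0xf1

[0] flags=1010 → (cmp)
[1] flags=1010 CC?F → skip
[2] flags=1010 LS?F → skip
[3] flags=1010 GT?F → skip
[4] flags=0010 → (cmp)
[5] flags=0010 LE?F → skip
[6] flags=0010 CC?F → skip
[7] flags=0010 PL?T → r0=0x82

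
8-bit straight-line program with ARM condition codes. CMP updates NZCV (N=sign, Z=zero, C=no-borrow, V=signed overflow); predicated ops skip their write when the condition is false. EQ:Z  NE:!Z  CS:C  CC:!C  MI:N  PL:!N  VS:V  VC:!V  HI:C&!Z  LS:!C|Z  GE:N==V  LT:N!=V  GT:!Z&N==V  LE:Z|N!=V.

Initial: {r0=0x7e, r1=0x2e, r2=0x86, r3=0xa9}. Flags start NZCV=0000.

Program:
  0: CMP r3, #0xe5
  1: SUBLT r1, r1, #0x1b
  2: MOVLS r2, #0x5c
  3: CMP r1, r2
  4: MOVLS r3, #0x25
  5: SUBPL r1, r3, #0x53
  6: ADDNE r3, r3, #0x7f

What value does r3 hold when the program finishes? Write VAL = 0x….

[0] flags=1000 → (cmp)
[1] flags=1000 LT?T → r1=0x13
[2] flags=1000 LS?T → r2=0x5c
[3] flags=1000 → (cmp)
[4] flags=1000 LS?T → r3=0x25
[5] flags=1000 PL?F → skip
[6] flags=1000 NE?T → r3=0xa4

VAL = 0xa4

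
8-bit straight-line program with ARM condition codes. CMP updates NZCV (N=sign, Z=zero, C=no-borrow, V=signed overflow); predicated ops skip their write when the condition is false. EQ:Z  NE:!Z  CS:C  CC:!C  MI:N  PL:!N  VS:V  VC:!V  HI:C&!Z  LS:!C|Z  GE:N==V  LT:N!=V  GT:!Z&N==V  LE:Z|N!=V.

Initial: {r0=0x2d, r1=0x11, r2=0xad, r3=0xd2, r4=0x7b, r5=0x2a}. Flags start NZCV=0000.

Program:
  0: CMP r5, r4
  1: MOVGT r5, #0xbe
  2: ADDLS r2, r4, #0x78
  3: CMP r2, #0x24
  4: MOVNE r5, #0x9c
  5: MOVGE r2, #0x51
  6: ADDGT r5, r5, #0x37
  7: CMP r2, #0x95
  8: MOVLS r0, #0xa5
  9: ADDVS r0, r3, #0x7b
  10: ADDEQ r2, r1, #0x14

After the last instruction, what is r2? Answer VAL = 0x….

VAL = 0xf3

0: ✓ CMP  NZCV=1000
1: · MOVGT
2: ✓ ADDLS  r2←0xf3
3: ✓ CMP  NZCV=1010
4: ✓ MOVNE  r5←0x9c
5: · MOVGE
6: · ADDGT
7: ✓ CMP  NZCV=0010
8: · MOVLS
9: · ADDVS
10: · ADDEQ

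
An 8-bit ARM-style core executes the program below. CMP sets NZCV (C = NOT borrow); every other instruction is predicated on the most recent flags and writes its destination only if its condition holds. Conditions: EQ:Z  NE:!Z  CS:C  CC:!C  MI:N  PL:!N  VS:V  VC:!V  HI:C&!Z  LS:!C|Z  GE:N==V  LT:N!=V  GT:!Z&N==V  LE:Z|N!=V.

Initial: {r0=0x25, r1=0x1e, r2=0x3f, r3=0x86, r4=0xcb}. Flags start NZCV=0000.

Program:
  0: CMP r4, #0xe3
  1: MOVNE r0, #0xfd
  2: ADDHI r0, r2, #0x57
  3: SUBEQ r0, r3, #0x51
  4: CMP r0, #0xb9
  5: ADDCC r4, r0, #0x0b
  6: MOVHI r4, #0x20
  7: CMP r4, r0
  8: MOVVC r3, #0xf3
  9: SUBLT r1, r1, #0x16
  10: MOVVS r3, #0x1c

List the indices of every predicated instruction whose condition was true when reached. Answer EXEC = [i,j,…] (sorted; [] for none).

0: ✓ CMP  NZCV=1000
1: ✓ MOVNE  r0←0xfd
2: · ADDHI
3: · SUBEQ
4: ✓ CMP  NZCV=0010
5: · ADDCC
6: ✓ MOVHI  r4←0x20
7: ✓ CMP  NZCV=0000
8: ✓ MOVVC  r3←0xf3
9: · SUBLT
10: · MOVVS

EXEC = [1,6,8]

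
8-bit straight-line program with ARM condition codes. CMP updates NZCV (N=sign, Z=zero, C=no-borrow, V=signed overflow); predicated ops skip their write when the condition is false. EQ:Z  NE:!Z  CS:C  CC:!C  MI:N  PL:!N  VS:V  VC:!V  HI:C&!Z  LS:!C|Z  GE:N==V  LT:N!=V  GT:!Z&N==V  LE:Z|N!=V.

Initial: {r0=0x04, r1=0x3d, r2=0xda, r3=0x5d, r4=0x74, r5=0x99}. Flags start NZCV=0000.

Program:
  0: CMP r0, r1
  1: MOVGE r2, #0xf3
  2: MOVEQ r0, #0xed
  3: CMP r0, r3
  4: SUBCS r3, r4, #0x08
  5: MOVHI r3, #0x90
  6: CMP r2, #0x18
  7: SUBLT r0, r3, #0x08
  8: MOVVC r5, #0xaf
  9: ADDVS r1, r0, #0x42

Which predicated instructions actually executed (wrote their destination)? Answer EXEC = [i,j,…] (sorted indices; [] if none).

EXEC = [7,8]

0: ✓ CMP  NZCV=1000
1: · MOVGE
2: · MOVEQ
3: ✓ CMP  NZCV=1000
4: · SUBCS
5: · MOVHI
6: ✓ CMP  NZCV=1010
7: ✓ SUBLT  r0←0x55
8: ✓ MOVVC  r5←0xaf
9: · ADDVS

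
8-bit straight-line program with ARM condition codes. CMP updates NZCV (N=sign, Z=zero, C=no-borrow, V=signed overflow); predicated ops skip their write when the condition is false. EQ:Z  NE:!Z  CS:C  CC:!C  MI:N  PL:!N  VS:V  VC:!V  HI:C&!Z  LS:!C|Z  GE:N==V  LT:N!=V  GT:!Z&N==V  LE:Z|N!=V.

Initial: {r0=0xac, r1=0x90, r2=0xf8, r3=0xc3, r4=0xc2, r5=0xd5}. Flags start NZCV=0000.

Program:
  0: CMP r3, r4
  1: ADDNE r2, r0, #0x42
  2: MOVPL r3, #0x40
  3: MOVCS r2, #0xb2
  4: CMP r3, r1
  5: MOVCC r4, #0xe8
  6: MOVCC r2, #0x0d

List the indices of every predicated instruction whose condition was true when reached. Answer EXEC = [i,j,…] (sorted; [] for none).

EXEC = [1,2,3,5,6]

0: ✓ CMP  NZCV=0010
1: ✓ ADDNE  r2←0xee
2: ✓ MOVPL  r3←0x40
3: ✓ MOVCS  r2←0xb2
4: ✓ CMP  NZCV=1001
5: ✓ MOVCC  r4←0xe8
6: ✓ MOVCC  r2←0x0d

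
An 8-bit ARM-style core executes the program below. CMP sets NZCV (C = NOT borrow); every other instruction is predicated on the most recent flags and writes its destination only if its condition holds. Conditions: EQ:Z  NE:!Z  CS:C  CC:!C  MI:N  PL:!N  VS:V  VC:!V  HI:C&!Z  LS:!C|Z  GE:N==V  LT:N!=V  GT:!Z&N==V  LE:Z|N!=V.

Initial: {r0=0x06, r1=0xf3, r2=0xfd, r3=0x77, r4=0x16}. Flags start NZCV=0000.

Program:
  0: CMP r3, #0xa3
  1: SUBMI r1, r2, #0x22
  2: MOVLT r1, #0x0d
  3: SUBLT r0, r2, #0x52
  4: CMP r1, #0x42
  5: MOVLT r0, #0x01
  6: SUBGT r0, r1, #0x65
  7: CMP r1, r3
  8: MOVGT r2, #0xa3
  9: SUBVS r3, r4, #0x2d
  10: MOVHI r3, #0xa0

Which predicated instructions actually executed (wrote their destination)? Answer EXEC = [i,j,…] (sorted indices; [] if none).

0: ✓ CMP  NZCV=1001
1: ✓ SUBMI  r1←0xdb
2: · MOVLT
3: · SUBLT
4: ✓ CMP  NZCV=1010
5: ✓ MOVLT  r0←0x01
6: · SUBGT
7: ✓ CMP  NZCV=0011
8: · MOVGT
9: ✓ SUBVS  r3←0xe9
10: ✓ MOVHI  r3←0xa0

EXEC = [1,5,9,10]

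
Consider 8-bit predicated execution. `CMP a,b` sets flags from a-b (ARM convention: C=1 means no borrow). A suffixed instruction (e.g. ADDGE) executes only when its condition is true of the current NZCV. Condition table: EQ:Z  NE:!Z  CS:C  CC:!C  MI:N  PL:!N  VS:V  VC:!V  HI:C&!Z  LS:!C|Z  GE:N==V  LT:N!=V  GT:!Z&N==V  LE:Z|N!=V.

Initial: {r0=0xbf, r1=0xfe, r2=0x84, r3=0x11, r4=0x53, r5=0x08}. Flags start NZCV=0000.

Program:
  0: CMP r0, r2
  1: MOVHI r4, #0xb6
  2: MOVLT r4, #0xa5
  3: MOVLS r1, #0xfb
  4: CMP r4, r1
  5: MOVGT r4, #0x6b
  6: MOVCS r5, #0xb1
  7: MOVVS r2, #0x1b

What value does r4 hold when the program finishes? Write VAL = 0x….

0: ✓ CMP  NZCV=0010
1: ✓ MOVHI  r4←0xb6
2: · MOVLT
3: · MOVLS
4: ✓ CMP  NZCV=1000
5: · MOVGT
6: · MOVCS
7: · MOVVS

VAL = 0xb6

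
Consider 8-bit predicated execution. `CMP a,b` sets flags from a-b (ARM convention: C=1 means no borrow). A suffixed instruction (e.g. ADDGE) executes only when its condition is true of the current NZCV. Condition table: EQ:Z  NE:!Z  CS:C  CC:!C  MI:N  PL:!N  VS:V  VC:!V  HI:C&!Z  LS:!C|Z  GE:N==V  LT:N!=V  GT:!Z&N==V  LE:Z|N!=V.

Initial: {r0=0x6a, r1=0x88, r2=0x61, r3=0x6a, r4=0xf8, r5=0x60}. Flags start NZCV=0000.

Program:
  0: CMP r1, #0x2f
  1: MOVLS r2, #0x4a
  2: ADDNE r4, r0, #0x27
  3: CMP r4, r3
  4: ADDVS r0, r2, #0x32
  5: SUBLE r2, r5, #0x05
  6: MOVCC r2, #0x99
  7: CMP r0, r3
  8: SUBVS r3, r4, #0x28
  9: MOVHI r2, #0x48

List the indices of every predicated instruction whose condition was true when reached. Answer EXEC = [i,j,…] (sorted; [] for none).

EXEC = [2,4,5,8,9]

0: ✓ CMP  NZCV=0011
1: · MOVLS
2: ✓ ADDNE  r4←0x91
3: ✓ CMP  NZCV=0011
4: ✓ ADDVS  r0←0x93
5: ✓ SUBLE  r2←0x5b
6: · MOVCC
7: ✓ CMP  NZCV=0011
8: ✓ SUBVS  r3←0x69
9: ✓ MOVHI  r2←0x48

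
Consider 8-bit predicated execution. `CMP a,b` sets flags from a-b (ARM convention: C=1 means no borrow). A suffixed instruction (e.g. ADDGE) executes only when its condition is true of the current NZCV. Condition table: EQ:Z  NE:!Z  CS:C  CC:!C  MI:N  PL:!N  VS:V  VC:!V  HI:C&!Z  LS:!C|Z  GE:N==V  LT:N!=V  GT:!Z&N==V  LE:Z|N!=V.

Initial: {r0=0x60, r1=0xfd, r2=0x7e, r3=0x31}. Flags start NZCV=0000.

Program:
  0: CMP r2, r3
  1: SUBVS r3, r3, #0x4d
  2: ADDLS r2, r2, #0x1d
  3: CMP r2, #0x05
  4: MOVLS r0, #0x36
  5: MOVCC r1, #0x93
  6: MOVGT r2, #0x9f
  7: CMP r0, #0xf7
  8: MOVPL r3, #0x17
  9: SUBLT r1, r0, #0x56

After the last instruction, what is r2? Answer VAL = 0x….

VAL = 0x9f

[0] flags=0010 → (cmp)
[1] flags=0010 VS?F → skip
[2] flags=0010 LS?F → skip
[3] flags=0010 → (cmp)
[4] flags=0010 LS?F → skip
[5] flags=0010 CC?F → skip
[6] flags=0010 GT?T → r2=0x9f
[7] flags=0000 → (cmp)
[8] flags=0000 PL?T → r3=0x17
[9] flags=0000 LT?F → skip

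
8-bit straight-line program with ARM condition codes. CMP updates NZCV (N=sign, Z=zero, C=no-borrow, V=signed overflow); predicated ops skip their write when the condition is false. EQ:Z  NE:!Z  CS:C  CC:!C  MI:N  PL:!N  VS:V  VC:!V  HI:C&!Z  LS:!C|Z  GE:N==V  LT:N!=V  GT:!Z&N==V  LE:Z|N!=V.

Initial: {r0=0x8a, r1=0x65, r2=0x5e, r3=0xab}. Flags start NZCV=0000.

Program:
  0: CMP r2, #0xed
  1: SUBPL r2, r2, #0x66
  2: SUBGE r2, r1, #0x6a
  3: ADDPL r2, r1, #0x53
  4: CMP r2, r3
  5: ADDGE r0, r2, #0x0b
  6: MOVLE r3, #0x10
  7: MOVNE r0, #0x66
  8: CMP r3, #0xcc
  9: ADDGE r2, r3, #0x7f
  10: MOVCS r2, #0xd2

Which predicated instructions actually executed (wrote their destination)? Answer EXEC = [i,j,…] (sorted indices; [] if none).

EXEC = [1,2,3,5,7]

[0] flags=0000 → (cmp)
[1] flags=0000 PL?T → r2=0xf8
[2] flags=0000 GE?T → r2=0xfb
[3] flags=0000 PL?T → r2=0xb8
[4] flags=0010 → (cmp)
[5] flags=0010 GE?T → r0=0xc3
[6] flags=0010 LE?F → skip
[7] flags=0010 NE?T → r0=0x66
[8] flags=1000 → (cmp)
[9] flags=1000 GE?F → skip
[10] flags=1000 CS?F → skip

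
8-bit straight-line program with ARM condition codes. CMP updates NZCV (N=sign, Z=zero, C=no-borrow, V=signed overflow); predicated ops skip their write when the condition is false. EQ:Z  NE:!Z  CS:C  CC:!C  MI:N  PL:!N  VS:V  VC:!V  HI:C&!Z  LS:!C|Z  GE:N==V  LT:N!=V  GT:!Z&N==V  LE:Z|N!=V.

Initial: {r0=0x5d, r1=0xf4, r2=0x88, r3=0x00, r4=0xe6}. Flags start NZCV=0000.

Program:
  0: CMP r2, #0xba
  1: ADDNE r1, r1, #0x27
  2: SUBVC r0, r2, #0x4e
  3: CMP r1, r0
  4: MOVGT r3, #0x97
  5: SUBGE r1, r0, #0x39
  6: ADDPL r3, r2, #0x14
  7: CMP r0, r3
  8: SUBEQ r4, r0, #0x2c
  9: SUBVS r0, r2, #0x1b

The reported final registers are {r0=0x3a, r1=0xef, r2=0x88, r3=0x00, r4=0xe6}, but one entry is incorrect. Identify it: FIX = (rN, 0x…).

[0] flags=1000 → (cmp)
[1] flags=1000 NE?T → r1=0x1b
[2] flags=1000 VC?T → r0=0x3a
[3] flags=1000 → (cmp)
[4] flags=1000 GT?F → skip
[5] flags=1000 GE?F → skip
[6] flags=1000 PL?F → skip
[7] flags=0010 → (cmp)
[8] flags=0010 EQ?F → skip
[9] flags=0010 VS?F → skip

FIX = (r1, 0x1b)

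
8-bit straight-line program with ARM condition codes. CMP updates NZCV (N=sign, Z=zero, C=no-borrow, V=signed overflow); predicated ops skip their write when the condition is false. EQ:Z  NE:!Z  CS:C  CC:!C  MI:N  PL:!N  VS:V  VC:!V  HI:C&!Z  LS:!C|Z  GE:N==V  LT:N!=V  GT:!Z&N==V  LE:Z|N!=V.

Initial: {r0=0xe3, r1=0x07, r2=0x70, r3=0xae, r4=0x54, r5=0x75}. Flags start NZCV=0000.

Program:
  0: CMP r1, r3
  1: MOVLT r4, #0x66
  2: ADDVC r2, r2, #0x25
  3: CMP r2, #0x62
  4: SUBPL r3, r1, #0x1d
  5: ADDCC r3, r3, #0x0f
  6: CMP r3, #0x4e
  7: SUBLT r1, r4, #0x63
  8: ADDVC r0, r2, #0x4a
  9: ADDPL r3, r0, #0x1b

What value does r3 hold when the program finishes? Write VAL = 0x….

[0] flags=0000 → (cmp)
[1] flags=0000 LT?F → skip
[2] flags=0000 VC?T → r2=0x95
[3] flags=0011 → (cmp)
[4] flags=0011 PL?T → r3=0xea
[5] flags=0011 CC?F → skip
[6] flags=1010 → (cmp)
[7] flags=1010 LT?T → r1=0xf1
[8] flags=1010 VC?T → r0=0xdf
[9] flags=1010 PL?F → skip

VAL = 0xea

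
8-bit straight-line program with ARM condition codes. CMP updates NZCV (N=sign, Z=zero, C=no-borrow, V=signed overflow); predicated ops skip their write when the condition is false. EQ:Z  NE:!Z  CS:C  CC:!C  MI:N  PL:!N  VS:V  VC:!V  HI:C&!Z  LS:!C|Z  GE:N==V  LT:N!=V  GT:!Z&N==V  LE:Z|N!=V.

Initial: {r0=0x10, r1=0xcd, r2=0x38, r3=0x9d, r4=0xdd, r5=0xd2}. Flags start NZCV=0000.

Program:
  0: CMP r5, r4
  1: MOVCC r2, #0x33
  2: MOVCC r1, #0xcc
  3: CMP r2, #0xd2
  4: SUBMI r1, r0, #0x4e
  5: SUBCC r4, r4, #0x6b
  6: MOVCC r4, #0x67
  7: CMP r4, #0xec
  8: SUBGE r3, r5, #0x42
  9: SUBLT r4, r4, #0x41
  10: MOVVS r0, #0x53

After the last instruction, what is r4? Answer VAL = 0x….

VAL = 0x67

0: ✓ CMP  NZCV=1000
1: ✓ MOVCC  r2←0x33
2: ✓ MOVCC  r1←0xcc
3: ✓ CMP  NZCV=0000
4: · SUBMI
5: ✓ SUBCC  r4←0x72
6: ✓ MOVCC  r4←0x67
7: ✓ CMP  NZCV=0000
8: ✓ SUBGE  r3←0x90
9: · SUBLT
10: · MOVVS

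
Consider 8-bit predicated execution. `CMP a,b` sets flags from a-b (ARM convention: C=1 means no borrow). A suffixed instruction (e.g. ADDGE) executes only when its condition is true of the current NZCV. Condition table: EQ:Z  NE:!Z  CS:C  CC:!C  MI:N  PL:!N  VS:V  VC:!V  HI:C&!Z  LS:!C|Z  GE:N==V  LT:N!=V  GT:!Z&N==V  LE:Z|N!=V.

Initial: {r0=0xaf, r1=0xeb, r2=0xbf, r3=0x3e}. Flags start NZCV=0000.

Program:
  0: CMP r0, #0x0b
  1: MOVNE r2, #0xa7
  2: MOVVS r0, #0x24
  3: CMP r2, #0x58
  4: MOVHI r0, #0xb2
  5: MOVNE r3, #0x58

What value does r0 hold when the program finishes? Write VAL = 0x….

0: ✓ CMP  NZCV=1010
1: ✓ MOVNE  r2←0xa7
2: · MOVVS
3: ✓ CMP  NZCV=0011
4: ✓ MOVHI  r0←0xb2
5: ✓ MOVNE  r3←0x58

VAL = 0xb2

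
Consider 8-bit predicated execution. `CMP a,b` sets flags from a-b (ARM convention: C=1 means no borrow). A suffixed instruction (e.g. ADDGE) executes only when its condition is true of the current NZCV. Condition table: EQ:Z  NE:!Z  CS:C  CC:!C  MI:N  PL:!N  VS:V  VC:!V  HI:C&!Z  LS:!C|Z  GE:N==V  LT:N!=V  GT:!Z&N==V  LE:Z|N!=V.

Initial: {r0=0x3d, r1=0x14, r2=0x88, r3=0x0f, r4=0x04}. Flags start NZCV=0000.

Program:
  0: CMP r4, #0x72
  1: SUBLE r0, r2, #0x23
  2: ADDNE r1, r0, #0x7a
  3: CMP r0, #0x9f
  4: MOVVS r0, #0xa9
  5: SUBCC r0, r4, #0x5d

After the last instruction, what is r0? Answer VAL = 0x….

VAL = 0xa7

0: ✓ CMP  NZCV=1000
1: ✓ SUBLE  r0←0x65
2: ✓ ADDNE  r1←0xdf
3: ✓ CMP  NZCV=1001
4: ✓ MOVVS  r0←0xa9
5: ✓ SUBCC  r0←0xa7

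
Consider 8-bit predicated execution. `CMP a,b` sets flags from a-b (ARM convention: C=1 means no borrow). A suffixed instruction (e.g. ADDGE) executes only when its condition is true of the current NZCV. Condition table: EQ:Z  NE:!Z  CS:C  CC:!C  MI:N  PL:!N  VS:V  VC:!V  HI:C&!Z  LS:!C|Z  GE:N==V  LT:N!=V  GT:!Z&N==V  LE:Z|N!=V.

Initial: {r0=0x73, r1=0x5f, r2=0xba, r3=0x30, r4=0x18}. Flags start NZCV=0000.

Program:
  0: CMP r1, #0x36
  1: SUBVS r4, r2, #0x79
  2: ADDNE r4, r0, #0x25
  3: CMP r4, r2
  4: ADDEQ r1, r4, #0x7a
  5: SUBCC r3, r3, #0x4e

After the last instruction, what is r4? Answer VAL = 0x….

VAL = 0x98

0: ✓ CMP  NZCV=0010
1: · SUBVS
2: ✓ ADDNE  r4←0x98
3: ✓ CMP  NZCV=1000
4: · ADDEQ
5: ✓ SUBCC  r3←0xe2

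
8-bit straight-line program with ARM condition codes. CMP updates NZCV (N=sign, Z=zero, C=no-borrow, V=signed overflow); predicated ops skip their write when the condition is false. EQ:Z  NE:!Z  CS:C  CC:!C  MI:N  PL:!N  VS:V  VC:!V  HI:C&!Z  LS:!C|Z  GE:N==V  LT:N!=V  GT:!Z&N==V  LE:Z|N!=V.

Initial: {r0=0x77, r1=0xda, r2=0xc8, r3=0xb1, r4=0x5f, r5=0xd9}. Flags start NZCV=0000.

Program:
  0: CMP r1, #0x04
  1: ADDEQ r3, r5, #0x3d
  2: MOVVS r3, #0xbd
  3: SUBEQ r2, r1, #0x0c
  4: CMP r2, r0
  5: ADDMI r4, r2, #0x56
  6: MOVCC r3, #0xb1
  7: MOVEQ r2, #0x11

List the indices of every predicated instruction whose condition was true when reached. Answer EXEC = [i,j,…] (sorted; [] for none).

EXEC = []

0: ✓ CMP  NZCV=1010
1: · ADDEQ
2: · MOVVS
3: · SUBEQ
4: ✓ CMP  NZCV=0011
5: · ADDMI
6: · MOVCC
7: · MOVEQ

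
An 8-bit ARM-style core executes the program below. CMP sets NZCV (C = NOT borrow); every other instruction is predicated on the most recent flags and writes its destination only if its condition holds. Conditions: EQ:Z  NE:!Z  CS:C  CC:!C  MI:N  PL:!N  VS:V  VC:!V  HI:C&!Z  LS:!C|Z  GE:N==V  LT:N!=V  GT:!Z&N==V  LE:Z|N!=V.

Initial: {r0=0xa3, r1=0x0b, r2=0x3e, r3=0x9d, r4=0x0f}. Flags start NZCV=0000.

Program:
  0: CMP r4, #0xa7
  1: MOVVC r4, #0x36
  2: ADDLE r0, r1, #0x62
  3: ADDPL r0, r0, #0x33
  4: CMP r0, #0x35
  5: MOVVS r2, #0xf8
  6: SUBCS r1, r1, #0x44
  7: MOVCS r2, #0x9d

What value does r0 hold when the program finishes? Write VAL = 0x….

0: ✓ CMP  NZCV=0000
1: ✓ MOVVC  r4←0x36
2: · ADDLE
3: ✓ ADDPL  r0←0xd6
4: ✓ CMP  NZCV=1010
5: · MOVVS
6: ✓ SUBCS  r1←0xc7
7: ✓ MOVCS  r2←0x9d

VAL = 0xd6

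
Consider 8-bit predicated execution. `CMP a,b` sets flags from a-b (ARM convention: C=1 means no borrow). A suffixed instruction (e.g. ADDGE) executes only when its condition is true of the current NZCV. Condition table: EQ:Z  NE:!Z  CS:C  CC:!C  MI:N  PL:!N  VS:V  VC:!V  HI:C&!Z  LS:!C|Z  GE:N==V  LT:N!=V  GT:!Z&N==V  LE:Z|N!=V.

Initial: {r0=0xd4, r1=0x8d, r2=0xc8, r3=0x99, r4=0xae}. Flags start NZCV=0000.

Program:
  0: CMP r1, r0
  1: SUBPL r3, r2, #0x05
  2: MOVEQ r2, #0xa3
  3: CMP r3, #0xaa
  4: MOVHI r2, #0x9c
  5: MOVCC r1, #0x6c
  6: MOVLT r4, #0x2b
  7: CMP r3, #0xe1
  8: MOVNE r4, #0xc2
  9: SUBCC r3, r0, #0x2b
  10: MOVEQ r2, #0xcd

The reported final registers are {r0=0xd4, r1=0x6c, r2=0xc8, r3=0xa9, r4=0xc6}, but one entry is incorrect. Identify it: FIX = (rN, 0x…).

FIX = (r4, 0xc2)

[0] flags=1000 → (cmp)
[1] flags=1000 PL?F → skip
[2] flags=1000 EQ?F → skip
[3] flags=1000 → (cmp)
[4] flags=1000 HI?F → skip
[5] flags=1000 CC?T → r1=0x6c
[6] flags=1000 LT?T → r4=0x2b
[7] flags=1000 → (cmp)
[8] flags=1000 NE?T → r4=0xc2
[9] flags=1000 CC?T → r3=0xa9
[10] flags=1000 EQ?F → skip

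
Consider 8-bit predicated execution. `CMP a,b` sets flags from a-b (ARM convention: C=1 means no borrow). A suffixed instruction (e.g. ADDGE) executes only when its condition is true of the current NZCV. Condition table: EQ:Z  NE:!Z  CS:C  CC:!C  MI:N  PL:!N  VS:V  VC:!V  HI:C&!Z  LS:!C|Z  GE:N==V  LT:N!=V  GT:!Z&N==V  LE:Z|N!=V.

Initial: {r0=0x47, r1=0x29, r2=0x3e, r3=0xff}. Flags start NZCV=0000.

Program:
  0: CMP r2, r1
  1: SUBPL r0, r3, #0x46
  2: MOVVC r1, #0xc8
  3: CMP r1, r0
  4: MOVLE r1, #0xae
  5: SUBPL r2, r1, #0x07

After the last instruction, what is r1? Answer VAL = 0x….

VAL = 0xc8

[0] flags=0010 → (cmp)
[1] flags=0010 PL?T → r0=0xb9
[2] flags=0010 VC?T → r1=0xc8
[3] flags=0010 → (cmp)
[4] flags=0010 LE?F → skip
[5] flags=0010 PL?T → r2=0xc1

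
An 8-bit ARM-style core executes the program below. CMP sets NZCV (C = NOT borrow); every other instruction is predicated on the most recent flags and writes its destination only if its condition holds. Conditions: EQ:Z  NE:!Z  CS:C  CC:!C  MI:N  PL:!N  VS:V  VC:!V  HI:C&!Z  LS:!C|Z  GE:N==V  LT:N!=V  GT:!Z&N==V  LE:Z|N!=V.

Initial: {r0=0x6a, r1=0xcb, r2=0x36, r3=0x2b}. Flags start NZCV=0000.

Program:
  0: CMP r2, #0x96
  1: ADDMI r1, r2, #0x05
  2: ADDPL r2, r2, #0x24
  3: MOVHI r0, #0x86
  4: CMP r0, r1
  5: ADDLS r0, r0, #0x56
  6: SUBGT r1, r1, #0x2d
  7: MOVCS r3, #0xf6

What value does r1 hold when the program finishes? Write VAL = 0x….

VAL = 0x0e

[0] flags=1001 → (cmp)
[1] flags=1001 MI?T → r1=0x3b
[2] flags=1001 PL?F → skip
[3] flags=1001 HI?F → skip
[4] flags=0010 → (cmp)
[5] flags=0010 LS?F → skip
[6] flags=0010 GT?T → r1=0x0e
[7] flags=0010 CS?T → r3=0xf6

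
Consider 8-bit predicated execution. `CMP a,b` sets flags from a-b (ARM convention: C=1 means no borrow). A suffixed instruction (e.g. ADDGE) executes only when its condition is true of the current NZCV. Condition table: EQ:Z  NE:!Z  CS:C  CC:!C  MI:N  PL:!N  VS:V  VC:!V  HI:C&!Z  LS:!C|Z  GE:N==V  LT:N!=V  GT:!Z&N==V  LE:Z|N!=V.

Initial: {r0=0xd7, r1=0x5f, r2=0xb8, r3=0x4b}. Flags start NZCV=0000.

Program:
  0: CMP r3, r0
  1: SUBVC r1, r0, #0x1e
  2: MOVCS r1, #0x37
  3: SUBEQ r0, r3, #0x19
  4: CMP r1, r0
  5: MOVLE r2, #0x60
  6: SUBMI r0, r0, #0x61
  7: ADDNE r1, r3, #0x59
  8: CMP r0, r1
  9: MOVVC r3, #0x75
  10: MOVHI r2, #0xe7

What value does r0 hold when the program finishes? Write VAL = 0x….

0: ✓ CMP  NZCV=0000
1: ✓ SUBVC  r1←0xb9
2: · MOVCS
3: · SUBEQ
4: ✓ CMP  NZCV=1000
5: ✓ MOVLE  r2←0x60
6: ✓ SUBMI  r0←0x76
7: ✓ ADDNE  r1←0xa4
8: ✓ CMP  NZCV=1001
9: · MOVVC
10: · MOVHI

VAL = 0x76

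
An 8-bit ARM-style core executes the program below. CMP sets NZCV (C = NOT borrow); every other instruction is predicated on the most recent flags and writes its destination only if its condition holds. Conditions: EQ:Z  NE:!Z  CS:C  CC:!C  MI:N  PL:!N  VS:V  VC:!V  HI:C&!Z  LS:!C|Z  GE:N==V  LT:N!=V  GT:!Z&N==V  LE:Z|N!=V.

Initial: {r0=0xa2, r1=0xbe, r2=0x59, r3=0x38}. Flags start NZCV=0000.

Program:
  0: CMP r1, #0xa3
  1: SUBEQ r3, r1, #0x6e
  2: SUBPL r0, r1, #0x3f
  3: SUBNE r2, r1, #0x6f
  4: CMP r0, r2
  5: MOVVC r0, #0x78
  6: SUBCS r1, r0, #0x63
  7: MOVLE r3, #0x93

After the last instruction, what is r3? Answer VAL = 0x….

[0] flags=0010 → (cmp)
[1] flags=0010 EQ?F → skip
[2] flags=0010 PL?T → r0=0x7f
[3] flags=0010 NE?T → r2=0x4f
[4] flags=0010 → (cmp)
[5] flags=0010 VC?T → r0=0x78
[6] flags=0010 CS?T → r1=0x15
[7] flags=0010 LE?F → skip

VAL = 0x38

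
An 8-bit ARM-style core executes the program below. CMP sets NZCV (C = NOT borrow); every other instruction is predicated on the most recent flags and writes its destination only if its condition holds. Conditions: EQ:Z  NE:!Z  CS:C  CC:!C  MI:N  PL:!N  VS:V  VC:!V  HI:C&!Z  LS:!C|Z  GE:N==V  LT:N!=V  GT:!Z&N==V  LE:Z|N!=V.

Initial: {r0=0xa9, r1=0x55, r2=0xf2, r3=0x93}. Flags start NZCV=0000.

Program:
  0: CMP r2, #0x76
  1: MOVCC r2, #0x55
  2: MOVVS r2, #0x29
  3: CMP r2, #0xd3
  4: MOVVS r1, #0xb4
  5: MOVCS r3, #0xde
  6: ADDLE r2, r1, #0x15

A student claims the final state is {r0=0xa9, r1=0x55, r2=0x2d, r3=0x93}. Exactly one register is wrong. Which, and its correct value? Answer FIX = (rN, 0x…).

FIX = (r2, 0x29)

[0] flags=0011 → (cmp)
[1] flags=0011 CC?F → skip
[2] flags=0011 VS?T → r2=0x29
[3] flags=0000 → (cmp)
[4] flags=0000 VS?F → skip
[5] flags=0000 CS?F → skip
[6] flags=0000 LE?F → skip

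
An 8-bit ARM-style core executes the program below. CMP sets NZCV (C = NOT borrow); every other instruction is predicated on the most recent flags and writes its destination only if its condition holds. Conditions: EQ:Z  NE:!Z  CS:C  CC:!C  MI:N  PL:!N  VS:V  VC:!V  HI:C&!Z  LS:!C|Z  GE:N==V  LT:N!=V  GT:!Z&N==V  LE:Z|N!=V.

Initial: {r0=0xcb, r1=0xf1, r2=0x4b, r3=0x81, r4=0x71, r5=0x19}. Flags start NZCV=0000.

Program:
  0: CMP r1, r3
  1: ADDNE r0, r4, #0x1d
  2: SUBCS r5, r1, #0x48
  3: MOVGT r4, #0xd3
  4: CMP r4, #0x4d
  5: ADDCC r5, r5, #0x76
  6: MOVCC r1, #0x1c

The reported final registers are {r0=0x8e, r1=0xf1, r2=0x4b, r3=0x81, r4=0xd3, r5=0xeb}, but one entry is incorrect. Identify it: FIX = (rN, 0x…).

[0] flags=0010 → (cmp)
[1] flags=0010 NE?T → r0=0x8e
[2] flags=0010 CS?T → r5=0xa9
[3] flags=0010 GT?T → r4=0xd3
[4] flags=1010 → (cmp)
[5] flags=1010 CC?F → skip
[6] flags=1010 CC?F → skip

FIX = (r5, 0xa9)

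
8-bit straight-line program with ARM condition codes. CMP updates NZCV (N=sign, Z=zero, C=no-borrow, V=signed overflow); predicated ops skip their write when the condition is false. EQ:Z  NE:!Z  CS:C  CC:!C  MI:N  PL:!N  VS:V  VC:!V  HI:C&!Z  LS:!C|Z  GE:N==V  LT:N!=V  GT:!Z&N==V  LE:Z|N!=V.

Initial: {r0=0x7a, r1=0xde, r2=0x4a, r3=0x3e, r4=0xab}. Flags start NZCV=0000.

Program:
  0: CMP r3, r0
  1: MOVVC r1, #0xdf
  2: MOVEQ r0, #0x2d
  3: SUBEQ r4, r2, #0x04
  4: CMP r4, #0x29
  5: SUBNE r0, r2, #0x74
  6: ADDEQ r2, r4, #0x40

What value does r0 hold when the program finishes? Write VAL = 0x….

VAL = 0xd6

[0] flags=1000 → (cmp)
[1] flags=1000 VC?T → r1=0xdf
[2] flags=1000 EQ?F → skip
[3] flags=1000 EQ?F → skip
[4] flags=1010 → (cmp)
[5] flags=1010 NE?T → r0=0xd6
[6] flags=1010 EQ?F → skip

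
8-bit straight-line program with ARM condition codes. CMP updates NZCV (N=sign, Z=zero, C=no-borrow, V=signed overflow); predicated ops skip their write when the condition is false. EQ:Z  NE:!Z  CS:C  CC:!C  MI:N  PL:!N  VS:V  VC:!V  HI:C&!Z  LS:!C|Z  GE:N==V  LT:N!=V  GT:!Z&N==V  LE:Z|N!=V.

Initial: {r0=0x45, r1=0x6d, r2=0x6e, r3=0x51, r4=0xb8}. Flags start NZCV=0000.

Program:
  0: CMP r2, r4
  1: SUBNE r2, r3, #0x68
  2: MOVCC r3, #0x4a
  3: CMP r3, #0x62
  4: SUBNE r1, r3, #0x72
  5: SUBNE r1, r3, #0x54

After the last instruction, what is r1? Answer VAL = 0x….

VAL = 0xf6

0: ✓ CMP  NZCV=1001
1: ✓ SUBNE  r2←0xe9
2: ✓ MOVCC  r3←0x4a
3: ✓ CMP  NZCV=1000
4: ✓ SUBNE  r1←0xd8
5: ✓ SUBNE  r1←0xf6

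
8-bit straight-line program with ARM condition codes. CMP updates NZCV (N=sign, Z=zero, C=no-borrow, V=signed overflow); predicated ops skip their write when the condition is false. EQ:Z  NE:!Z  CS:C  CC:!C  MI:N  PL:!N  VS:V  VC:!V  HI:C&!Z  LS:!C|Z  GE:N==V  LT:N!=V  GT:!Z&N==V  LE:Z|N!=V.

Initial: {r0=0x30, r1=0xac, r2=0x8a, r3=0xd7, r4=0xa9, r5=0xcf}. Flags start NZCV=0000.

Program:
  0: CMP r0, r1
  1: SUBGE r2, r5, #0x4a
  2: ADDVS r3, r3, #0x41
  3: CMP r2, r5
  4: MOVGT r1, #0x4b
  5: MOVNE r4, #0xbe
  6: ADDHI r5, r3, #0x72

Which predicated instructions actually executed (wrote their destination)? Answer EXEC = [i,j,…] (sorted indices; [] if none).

EXEC = [1,2,5]

[0] flags=1001 → (cmp)
[1] flags=1001 GE?T → r2=0x85
[2] flags=1001 VS?T → r3=0x18
[3] flags=1000 → (cmp)
[4] flags=1000 GT?F → skip
[5] flags=1000 NE?T → r4=0xbe
[6] flags=1000 HI?F → skip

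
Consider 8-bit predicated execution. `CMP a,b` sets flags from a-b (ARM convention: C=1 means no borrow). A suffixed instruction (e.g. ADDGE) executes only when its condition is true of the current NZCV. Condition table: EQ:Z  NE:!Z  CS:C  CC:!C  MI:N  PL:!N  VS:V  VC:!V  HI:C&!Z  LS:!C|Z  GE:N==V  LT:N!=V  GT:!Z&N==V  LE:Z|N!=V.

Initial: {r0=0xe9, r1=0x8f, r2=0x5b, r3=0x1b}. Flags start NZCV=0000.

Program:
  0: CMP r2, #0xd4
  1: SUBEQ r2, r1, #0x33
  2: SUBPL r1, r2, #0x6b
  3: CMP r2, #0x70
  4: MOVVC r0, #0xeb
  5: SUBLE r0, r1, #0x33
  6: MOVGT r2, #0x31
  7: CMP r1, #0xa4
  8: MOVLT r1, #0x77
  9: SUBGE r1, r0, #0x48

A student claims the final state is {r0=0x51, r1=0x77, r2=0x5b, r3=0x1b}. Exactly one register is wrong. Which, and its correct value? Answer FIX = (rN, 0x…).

0: ✓ CMP  NZCV=1001
1: · SUBEQ
2: · SUBPL
3: ✓ CMP  NZCV=1000
4: ✓ MOVVC  r0←0xeb
5: ✓ SUBLE  r0←0x5c
6: · MOVGT
7: ✓ CMP  NZCV=1000
8: ✓ MOVLT  r1←0x77
9: · SUBGE

FIX = (r0, 0x5c)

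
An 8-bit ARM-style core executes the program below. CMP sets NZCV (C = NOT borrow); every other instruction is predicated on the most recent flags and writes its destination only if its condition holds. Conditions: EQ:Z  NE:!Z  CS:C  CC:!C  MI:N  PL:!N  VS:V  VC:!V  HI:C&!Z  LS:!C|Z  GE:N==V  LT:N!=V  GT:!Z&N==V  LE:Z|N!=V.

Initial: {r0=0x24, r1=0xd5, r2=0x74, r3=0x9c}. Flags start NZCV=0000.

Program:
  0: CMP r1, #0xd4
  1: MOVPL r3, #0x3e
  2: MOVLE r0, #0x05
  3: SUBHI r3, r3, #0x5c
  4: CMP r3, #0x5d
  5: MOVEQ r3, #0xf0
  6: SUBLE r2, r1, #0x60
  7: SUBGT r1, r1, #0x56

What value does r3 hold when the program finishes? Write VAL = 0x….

[0] flags=0010 → (cmp)
[1] flags=0010 PL?T → r3=0x3e
[2] flags=0010 LE?F → skip
[3] flags=0010 HI?T → r3=0xe2
[4] flags=1010 → (cmp)
[5] flags=1010 EQ?F → skip
[6] flags=1010 LE?T → r2=0x75
[7] flags=1010 GT?F → skip

VAL = 0xe2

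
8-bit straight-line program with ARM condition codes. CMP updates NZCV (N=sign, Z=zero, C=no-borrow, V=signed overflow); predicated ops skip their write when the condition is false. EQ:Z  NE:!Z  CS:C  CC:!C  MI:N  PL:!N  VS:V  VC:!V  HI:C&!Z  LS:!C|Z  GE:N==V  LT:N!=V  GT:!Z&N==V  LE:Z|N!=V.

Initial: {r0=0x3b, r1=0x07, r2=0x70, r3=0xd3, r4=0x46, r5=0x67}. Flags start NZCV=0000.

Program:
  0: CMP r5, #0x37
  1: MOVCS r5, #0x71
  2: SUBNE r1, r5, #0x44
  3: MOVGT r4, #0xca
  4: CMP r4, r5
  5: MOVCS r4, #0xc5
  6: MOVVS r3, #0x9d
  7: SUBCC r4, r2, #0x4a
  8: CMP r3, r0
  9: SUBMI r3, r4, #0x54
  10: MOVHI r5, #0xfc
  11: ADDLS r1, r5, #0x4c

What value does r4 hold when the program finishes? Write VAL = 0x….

[0] flags=0010 → (cmp)
[1] flags=0010 CS?T → r5=0x71
[2] flags=0010 NE?T → r1=0x2d
[3] flags=0010 GT?T → r4=0xca
[4] flags=0011 → (cmp)
[5] flags=0011 CS?T → r4=0xc5
[6] flags=0011 VS?T → r3=0x9d
[7] flags=0011 CC?F → skip
[8] flags=0011 → (cmp)
[9] flags=0011 MI?F → skip
[10] flags=0011 HI?T → r5=0xfc
[11] flags=0011 LS?F → skip

VAL = 0xc5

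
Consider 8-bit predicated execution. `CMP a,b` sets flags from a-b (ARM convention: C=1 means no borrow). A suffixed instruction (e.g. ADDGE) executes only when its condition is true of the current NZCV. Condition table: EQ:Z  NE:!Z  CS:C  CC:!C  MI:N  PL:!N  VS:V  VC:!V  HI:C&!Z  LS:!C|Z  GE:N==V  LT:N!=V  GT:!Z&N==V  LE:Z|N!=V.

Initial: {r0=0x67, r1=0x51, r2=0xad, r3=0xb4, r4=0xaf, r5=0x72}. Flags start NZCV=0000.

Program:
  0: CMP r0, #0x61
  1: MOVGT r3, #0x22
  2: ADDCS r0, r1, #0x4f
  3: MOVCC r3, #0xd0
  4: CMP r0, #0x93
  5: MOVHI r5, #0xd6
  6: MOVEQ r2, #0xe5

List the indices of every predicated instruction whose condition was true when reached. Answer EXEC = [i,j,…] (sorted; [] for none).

EXEC = [1,2,5]

[0] flags=0010 → (cmp)
[1] flags=0010 GT?T → r3=0x22
[2] flags=0010 CS?T → r0=0xa0
[3] flags=0010 CC?F → skip
[4] flags=0010 → (cmp)
[5] flags=0010 HI?T → r5=0xd6
[6] flags=0010 EQ?F → skip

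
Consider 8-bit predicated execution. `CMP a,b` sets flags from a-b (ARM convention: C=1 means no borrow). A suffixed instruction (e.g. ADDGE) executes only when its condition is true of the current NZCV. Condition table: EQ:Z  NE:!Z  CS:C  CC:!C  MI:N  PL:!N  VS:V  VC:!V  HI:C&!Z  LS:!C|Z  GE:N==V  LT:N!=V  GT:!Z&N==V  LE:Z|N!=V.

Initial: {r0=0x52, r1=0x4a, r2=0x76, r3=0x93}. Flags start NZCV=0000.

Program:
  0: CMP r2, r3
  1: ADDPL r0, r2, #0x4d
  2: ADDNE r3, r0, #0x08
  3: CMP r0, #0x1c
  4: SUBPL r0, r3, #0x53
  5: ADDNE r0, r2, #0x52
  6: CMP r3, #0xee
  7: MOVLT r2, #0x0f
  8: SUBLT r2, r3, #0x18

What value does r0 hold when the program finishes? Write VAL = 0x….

[0] flags=1001 → (cmp)
[1] flags=1001 PL?F → skip
[2] flags=1001 NE?T → r3=0x5a
[3] flags=0010 → (cmp)
[4] flags=0010 PL?T → r0=0x07
[5] flags=0010 NE?T → r0=0xc8
[6] flags=0000 → (cmp)
[7] flags=0000 LT?F → skip
[8] flags=0000 LT?F → skip

VAL = 0xc8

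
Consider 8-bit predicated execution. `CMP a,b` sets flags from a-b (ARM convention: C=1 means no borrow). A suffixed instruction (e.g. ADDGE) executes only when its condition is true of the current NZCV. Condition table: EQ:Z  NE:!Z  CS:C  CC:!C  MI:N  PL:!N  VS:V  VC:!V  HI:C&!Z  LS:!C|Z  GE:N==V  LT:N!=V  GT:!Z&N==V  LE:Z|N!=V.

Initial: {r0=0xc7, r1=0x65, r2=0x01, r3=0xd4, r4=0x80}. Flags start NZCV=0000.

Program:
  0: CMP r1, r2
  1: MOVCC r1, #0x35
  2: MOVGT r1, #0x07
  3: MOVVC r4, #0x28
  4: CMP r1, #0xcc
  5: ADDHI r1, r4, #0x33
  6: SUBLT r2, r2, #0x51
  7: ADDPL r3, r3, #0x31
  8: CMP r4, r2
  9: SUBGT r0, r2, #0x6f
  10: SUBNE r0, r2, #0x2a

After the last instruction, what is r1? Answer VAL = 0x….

0: ✓ CMP  NZCV=0010
1: · MOVCC
2: ✓ MOVGT  r1←0x07
3: ✓ MOVVC  r4←0x28
4: ✓ CMP  NZCV=0000
5: · ADDHI
6: · SUBLT
7: ✓ ADDPL  r3←0x05
8: ✓ CMP  NZCV=0010
9: ✓ SUBGT  r0←0x92
10: ✓ SUBNE  r0←0xd7

VAL = 0x07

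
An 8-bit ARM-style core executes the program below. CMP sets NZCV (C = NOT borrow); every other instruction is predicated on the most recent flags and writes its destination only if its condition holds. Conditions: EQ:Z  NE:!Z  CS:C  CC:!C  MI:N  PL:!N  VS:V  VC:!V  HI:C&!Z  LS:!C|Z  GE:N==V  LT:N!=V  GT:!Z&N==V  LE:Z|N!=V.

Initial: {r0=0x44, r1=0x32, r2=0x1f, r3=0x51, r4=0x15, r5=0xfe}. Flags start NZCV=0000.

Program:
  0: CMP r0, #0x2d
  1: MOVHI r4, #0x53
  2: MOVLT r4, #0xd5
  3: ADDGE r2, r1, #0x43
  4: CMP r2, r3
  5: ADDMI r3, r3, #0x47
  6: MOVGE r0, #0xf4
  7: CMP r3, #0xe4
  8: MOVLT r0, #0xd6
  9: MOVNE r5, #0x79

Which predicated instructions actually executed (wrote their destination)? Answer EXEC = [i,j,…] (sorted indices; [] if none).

0: ✓ CMP  NZCV=0010
1: ✓ MOVHI  r4←0x53
2: · MOVLT
3: ✓ ADDGE  r2←0x75
4: ✓ CMP  NZCV=0010
5: · ADDMI
6: ✓ MOVGE  r0←0xf4
7: ✓ CMP  NZCV=0000
8: · MOVLT
9: ✓ MOVNE  r5←0x79

EXEC = [1,3,6,9]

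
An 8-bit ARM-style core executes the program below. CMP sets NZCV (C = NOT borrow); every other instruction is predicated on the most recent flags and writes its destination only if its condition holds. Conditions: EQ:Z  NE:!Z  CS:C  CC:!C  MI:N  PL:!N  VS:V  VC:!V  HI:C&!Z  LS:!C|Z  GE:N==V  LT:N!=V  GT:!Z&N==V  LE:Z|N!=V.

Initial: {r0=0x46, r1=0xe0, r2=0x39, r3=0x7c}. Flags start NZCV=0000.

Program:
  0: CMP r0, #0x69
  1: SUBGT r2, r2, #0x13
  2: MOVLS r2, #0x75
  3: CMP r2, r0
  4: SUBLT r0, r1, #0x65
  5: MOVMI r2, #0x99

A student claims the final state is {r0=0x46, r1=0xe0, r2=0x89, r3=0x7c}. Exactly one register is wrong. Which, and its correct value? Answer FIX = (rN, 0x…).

FIX = (r2, 0x75)

0: ✓ CMP  NZCV=1000
1: · SUBGT
2: ✓ MOVLS  r2←0x75
3: ✓ CMP  NZCV=0010
4: · SUBLT
5: · MOVMI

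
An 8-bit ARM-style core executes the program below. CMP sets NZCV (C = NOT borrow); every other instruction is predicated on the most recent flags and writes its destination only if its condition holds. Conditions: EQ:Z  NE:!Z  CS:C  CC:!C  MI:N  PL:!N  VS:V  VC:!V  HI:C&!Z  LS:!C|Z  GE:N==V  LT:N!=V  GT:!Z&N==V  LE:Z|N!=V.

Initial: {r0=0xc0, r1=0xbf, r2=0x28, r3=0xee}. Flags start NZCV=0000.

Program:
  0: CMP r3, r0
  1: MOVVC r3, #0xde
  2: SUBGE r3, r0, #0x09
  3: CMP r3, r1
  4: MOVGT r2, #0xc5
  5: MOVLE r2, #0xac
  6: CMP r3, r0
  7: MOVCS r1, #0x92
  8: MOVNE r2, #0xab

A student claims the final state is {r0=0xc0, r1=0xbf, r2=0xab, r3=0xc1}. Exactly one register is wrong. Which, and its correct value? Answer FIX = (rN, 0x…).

[0] flags=0010 → (cmp)
[1] flags=0010 VC?T → r3=0xde
[2] flags=0010 GE?T → r3=0xb7
[3] flags=1000 → (cmp)
[4] flags=1000 GT?F → skip
[5] flags=1000 LE?T → r2=0xac
[6] flags=1000 → (cmp)
[7] flags=1000 CS?F → skip
[8] flags=1000 NE?T → r2=0xab

FIX = (r3, 0xb7)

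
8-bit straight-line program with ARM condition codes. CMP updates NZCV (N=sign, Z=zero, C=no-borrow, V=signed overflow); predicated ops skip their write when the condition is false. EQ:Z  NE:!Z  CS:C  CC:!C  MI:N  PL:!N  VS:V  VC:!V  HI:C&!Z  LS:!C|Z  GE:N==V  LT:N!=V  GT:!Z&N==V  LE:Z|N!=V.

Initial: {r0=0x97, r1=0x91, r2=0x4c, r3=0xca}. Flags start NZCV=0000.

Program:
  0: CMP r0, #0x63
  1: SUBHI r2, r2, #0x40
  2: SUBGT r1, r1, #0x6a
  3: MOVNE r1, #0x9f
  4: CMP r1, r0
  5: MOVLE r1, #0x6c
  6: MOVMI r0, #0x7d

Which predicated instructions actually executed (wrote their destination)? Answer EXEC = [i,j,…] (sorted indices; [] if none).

EXEC = [1,3]

0: ✓ CMP  NZCV=0011
1: ✓ SUBHI  r2←0x0c
2: · SUBGT
3: ✓ MOVNE  r1←0x9f
4: ✓ CMP  NZCV=0010
5: · MOVLE
6: · MOVMI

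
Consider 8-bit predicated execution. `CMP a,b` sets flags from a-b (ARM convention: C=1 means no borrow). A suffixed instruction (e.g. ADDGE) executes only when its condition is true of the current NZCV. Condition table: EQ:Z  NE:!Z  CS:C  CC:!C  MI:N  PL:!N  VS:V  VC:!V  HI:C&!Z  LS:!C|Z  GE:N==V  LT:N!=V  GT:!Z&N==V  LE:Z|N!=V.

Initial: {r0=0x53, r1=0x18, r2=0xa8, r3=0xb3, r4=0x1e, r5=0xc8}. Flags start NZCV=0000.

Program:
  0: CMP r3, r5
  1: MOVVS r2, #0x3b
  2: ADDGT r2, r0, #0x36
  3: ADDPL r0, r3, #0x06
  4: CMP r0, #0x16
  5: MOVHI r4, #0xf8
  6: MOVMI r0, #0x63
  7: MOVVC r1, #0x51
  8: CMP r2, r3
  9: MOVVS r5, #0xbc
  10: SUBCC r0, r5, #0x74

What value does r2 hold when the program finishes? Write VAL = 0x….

VAL = 0xa8

0: ✓ CMP  NZCV=1000
1: · MOVVS
2: · ADDGT
3: · ADDPL
4: ✓ CMP  NZCV=0010
5: ✓ MOVHI  r4←0xf8
6: · MOVMI
7: ✓ MOVVC  r1←0x51
8: ✓ CMP  NZCV=1000
9: · MOVVS
10: ✓ SUBCC  r0←0x54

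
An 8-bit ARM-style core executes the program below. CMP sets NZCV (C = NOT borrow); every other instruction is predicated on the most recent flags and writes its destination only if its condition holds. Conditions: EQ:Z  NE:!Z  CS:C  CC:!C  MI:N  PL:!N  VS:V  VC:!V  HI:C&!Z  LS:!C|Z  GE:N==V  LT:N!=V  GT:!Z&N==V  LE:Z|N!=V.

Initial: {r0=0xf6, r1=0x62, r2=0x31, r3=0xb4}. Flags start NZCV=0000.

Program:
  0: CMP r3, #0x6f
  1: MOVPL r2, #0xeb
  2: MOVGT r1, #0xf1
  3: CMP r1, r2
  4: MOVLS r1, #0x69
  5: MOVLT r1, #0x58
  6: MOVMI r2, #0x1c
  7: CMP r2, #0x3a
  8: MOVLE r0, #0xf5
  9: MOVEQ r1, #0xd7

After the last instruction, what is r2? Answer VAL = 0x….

[0] flags=0011 → (cmp)
[1] flags=0011 PL?T → r2=0xeb
[2] flags=0011 GT?F → skip
[3] flags=0000 → (cmp)
[4] flags=0000 LS?T → r1=0x69
[5] flags=0000 LT?F → skip
[6] flags=0000 MI?F → skip
[7] flags=1010 → (cmp)
[8] flags=1010 LE?T → r0=0xf5
[9] flags=1010 EQ?F → skip

VAL = 0xeb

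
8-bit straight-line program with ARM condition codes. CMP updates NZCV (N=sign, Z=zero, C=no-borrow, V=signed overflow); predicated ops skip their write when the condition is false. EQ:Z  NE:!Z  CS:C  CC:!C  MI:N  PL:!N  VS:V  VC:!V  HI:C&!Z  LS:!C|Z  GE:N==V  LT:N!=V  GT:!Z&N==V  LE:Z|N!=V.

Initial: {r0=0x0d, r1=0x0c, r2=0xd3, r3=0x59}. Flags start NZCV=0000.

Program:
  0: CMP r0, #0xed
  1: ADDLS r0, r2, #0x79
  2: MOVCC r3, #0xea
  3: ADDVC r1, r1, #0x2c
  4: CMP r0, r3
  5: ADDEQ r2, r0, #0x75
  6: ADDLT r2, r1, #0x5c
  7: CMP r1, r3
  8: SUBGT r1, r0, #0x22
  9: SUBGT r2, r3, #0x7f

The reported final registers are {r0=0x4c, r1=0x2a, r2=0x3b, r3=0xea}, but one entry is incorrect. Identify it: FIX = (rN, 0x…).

FIX = (r2, 0x6b)

0: ✓ CMP  NZCV=0000
1: ✓ ADDLS  r0←0x4c
2: ✓ MOVCC  r3←0xea
3: ✓ ADDVC  r1←0x38
4: ✓ CMP  NZCV=0000
5: · ADDEQ
6: · ADDLT
7: ✓ CMP  NZCV=0000
8: ✓ SUBGT  r1←0x2a
9: ✓ SUBGT  r2←0x6b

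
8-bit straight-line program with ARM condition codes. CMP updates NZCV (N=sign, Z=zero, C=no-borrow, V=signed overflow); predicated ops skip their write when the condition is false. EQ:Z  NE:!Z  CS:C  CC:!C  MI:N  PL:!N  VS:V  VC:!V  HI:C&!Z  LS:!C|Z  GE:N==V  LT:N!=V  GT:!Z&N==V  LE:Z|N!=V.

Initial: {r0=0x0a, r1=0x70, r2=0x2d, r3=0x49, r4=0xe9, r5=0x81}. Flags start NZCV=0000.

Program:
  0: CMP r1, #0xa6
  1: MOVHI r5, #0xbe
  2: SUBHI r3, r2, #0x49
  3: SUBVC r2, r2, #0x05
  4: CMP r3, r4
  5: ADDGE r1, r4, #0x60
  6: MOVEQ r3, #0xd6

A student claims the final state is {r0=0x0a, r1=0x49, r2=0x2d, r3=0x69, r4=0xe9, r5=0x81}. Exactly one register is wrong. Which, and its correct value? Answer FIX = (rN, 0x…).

FIX = (r3, 0x49)

0: ✓ CMP  NZCV=1001
1: · MOVHI
2: · SUBHI
3: · SUBVC
4: ✓ CMP  NZCV=0000
5: ✓ ADDGE  r1←0x49
6: · MOVEQ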